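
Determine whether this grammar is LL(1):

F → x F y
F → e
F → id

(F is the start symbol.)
A grammar is LL(1) if for each non-terminal N with multiple productions, the predict sets of those productions are pairwise disjoint, where PREDICT(N → α) = (FIRST(α) \ {ε}) ∪ (FOLLOW(N) if α ⇒* ε).

For F:
  PREDICT(F → x F y) = { 'x' }
  PREDICT(F → e) = { 'e' }
  PREDICT(F → id) = { 'id' }

All predict sets are disjoint. The grammar IS LL(1).

Answer: Yes, the grammar is LL(1).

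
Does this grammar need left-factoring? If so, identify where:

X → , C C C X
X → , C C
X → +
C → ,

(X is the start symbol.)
Yes, X has productions with common prefix ', C C'

Left-factoring is needed when two productions for the same non-terminal
share a common prefix on the right-hand side.

Productions for X:
  X → , C C C X
  X → , C C
  X → +

Found common prefix ', C C' in productions for X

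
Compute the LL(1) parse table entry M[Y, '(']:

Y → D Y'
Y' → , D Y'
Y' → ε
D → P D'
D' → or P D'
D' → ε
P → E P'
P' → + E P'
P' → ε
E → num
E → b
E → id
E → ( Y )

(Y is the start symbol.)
Y → D Y'

To find M[Y, '('], we find productions for Y where '(' is in the predict set (PREDICT(N → α) = (FIRST(α) \ {ε}) ∪ (FOLLOW(N) if α ⇒* ε)).

Relevant sets:
  FIRST(D) = { '(', 'b', 'id', 'num' }

Y → D Y': PREDICT = { '(', 'b', 'id', 'num' }
  '(' is in predict set, so this production goes in M[Y, '(']

M[Y, '('] = Y → D Y'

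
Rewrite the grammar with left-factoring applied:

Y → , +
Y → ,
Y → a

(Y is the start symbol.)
Left-factoring transforms A → αβ₁ | αβ₂ into A → αA' and A' → β₁ | β₂
(α is the longest common prefix among the alternatives). Repeat until
no nonterminal has two alternatives with a common prefix.

Round 1: Y has alternatives sharing prefix ','. Introduce Y': Y → , Y'
  Add: Y' → +
  Add: Y' → ε

No remaining common prefixes — done.

Resulting grammar:
Y → , Y'
Y' → +
Y' → ε
Y → a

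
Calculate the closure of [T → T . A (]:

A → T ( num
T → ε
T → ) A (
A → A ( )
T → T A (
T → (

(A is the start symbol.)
To compute CLOSURE, for each item [A → α.Bβ] where B is a non-terminal, add [B → .γ] for all productions B → γ; repeat for the newly added items until nothing changes.

Start with: [T → T . A (]
  [T → T . A (] has the dot before A: add [A → . T ( num], [A → . A ( )]
  [A → . T ( num] has the dot before T: add [T → .], [T → . ) A (], [T → . T A (], [T → . (]
No further items can be added.

CLOSURE = { [A → . A ( )], [A → . T ( num], [T → . (], [T → . ) A (], [T → . T A (], [T → .], [T → T . A (] }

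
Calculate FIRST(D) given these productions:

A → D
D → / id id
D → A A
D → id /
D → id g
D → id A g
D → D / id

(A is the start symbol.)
{ '/', 'id' }

To compute FIRST(D), examine every production with D on the left-hand side, reading each right-hand side left to right until a non-nullable symbol is reached.

FIRST sets of the other non-terminals involved (by the same procedure, iterated to a fixed point):
  FIRST(A) = { '/', 'id' }

From D → / id id:
  - '/' is a terminal: add '/' and stop
From D → A A:
  - A is a non-terminal: add FIRST(A) \ {ε} = { '/', 'id' }
    A is not nullable, so stop
From D → id /:
  - id is a terminal: add 'id' and stop
From D → id g:
  - id is a terminal: add 'id' and stop
From D → id A g:
  - id is a terminal: add 'id' and stop
From D → D / id:
  - D is the symbol being defined: contributes nothing new
    D is not nullable, so stop

Collecting: FIRST(D) = { '/', 'id' }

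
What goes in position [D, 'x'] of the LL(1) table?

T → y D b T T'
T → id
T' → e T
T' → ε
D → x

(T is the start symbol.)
To find M[D, 'x'], we find productions for D where 'x' is in the predict set (PREDICT(N → α) = (FIRST(α) \ {ε}) ∪ (FOLLOW(N) if α ⇒* ε)).

D → x: PREDICT = { 'x' }
  'x' is in predict set, so this production goes in M[D, 'x']

M[D, 'x'] = D → x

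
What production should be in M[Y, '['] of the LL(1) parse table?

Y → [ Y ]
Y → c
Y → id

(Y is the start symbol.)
Y → [ Y ]

To find M[Y, '['], we find productions for Y where '[' is in the predict set (PREDICT(N → α) = (FIRST(α) \ {ε}) ∪ (FOLLOW(N) if α ⇒* ε)).

Y → [ Y ]: PREDICT = { '[' }
  '[' is in predict set, so this production goes in M[Y, '[']
Y → c: PREDICT = { 'c' }
Y → id: PREDICT = { 'id' }

M[Y, '['] = Y → [ Y ]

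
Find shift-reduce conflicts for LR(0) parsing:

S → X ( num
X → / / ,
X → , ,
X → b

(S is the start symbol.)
No shift-reduce conflicts

Augment with S' → S and build the canonical LR(0) collection (I0 = CLOSURE({[S' → . S]}), then GOTO on every symbol after a dot until no new states appear). It has 11 states:
  I0: { [S → . X ( num], [S' → . S], [X → . , ,], [X → . / / ,], [X → . b] }  — shift
  I1: { [X → , . ,] }  — shift
  I2: { [X → / . / ,] }  — shift
  I3: { [S' → S .] }  — accept
  I4: { [S → X . ( num] }  — shift
  I5: { [X → b .] }  — reduce
  I6: { [S → X ( . num] }  — shift
  I7: { [S → X ( num .] }  — reduce
  I8: { [X → / / . ,] }  — shift
  I9: { [X → / / , .] }  — reduce
  I10: { [X → , , .] }  — reduce

No state contains both a complete item and a shift item.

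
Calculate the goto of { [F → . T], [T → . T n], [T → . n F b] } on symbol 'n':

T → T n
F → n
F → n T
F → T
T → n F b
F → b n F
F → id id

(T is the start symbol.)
GOTO(I, 'n') = CLOSURE({ [A → αX.β] : [A → α.Xβ] ∈ I, X = 'n' })

Items with dot before 'n', with the dot advanced:
  [T → . n F b] → [T → n . F b]
Closure of the advanced items:
  [T → n . F b] has the dot before F: add [F → . n], [F → . n T], [F → . T], [F → . b n F], [F → . id id]
  [F → . T] has the dot before T: add [T → . T n], [T → . n F b]

GOTO = { [F → . T], [F → . b n F], [F → . id id], [F → . n T], [F → . n], [T → . T n], [T → . n F b], [T → n . F b] }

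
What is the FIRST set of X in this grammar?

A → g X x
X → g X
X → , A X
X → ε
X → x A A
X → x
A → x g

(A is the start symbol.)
{ ',', 'g', 'x', ε }

From X → g X:
  - g is a terminal: add 'g' and stop
From X → , A X:
  - ',' is a terminal: add ',' and stop
From X → ε:
  - ε-production, so ε ∈ FIRST(X)
From X → x A A:
  - x is a terminal: add 'x' and stop
From X → x:
  - x is a terminal: add 'x' and stop

Collecting: FIRST(X) = { ',', 'g', 'x', ε }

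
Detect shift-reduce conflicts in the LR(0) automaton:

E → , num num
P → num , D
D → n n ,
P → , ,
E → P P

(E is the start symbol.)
No shift-reduce conflicts

A shift-reduce conflict occurs when an LR(0) state has both:
  - a complete (reduce) item [A → α .] (dot at the end), and
  - a shift item [B → β . c γ] (dot before a terminal).

Augment with E' → E and build the canonical LR(0) collection (I0 = CLOSURE({[E' → . E]}), then GOTO on every symbol after a dot until no new states appear). It has 15 states:
  I0: { [E → . , num num], [E → . P P], [E' → . E], [P → . , ,], [P → . num , D] }  — shift
  I1: { [E → , . num num], [P → , . ,] }  — shift
  I2: { [E' → E .] }  — accept
  I3: { [E → P . P], [P → . , ,], [P → . num , D] }  — shift
  I4: { [P → num . , D] }  — shift
  I5: { [D → . n n ,], [P → num , . D] }  — shift
  I6: { [P → num , D .] }  — reduce
  I7: { [D → n . n ,] }  — shift
  I8: { [D → n n . ,] }  — shift
  I9: { [D → n n , .] }  — reduce
  I10: { [P → , . ,] }  — shift
  I11: { [E → P P .] }  — reduce
  I12: { [P → , , .] }  — reduce
  I13: { [E → , num . num] }  — shift
  I14: { [E → , num num .] }  — reduce

No state contains both a complete item and a shift item.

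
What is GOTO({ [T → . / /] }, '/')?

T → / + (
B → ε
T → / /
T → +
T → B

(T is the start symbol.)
GOTO(I, '/') = CLOSURE({ [A → αX.β] : [A → α.Xβ] ∈ I, X = '/' })

Items with dot before '/', with the dot advanced:
  [T → . / /] → [T → / . /]
Closure adds nothing (no advanced item has the dot before a non-terminal).

GOTO = { [T → / . /] }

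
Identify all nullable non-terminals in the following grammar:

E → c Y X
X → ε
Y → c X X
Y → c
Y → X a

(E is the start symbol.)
ε-productions: X → ε
So X is immediately nullable.
No further non-terminal can be added: every production for the remaining non-terminals contains a terminal or a non-nullable non-terminal.
Nullable = { 'X' }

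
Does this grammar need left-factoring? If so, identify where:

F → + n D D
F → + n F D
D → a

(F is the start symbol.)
Yes, F has productions with common prefix '+ n'

Left-factoring is needed when two productions for the same non-terminal
share a common prefix on the right-hand side.

Productions for F:
  F → + n D D
  F → + n F D

Found common prefix '+ n' in productions for F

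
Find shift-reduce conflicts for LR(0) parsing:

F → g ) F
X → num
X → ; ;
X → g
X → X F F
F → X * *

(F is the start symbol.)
A shift-reduce conflict occurs when an LR(0) state has both:
  - a complete (reduce) item [A → α .] (dot at the end), and
  - a shift item [B → β . c γ] (dot before a terminal).

Augment with F' → F and build the canonical LR(0) collection (I0 = CLOSURE({[F' → . F]}), then GOTO on every symbol after a dot until no new states appear). It has 13 states:
  I0: { [F → . X * *], [F → . g ) F], [F' → . F], [X → . ; ;], [X → . X F F], [X → . g], [X → . num] }  — shift
  I1: { [X → ; . ;] }  — shift
  I2: { [F' → F .] }  — accept
  I3: { [F → . X * *], [F → . g ) F], [F → X . * *], [X → . ; ;], [X → . X F F], [X → . g], [X → . num], [X → X . F F] }  — shift
  I4: { [F → g . ) F], [X → g .] }  — shift, reduce
  I5: { [X → num .] }  — reduce
  I6: { [F → . X * *], [F → . g ) F], [F → g ) . F], [X → . ; ;], [X → . X F F], [X → . g], [X → . num] }  — shift
  I7: { [F → g ) F .] }  — reduce
  I8: { [F → X * . *] }  — shift
  I9: { [F → . X * *], [F → . g ) F], [X → . ; ;], [X → . X F F], [X → . g], [X → . num], [X → X F . F] }  — shift
  I10: { [X → X F F .] }  — reduce
  I11: { [F → X * * .] }  — reduce
  I12: { [X → ; ; .] }  — reduce

I4 contains reduce item [X → g .] and shift item [F → g . ) F] — shift-reduce conflict.

Answer: Yes — I4: [X → g .] vs [F → g . ) F]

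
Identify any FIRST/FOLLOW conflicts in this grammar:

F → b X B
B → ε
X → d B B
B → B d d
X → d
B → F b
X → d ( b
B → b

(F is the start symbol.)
Yes. B → B d d with FOLLOW(B) on { 'b', 'd' }; B → F b with FOLLOW(B) on { 'b' }; B → b with FOLLOW(B) on { 'b' }

A FIRST/FOLLOW conflict occurs when a non-terminal N has a nullable alternative N → β (β ⇒* ε) and another alternative N → α with FIRST(α) ∩ FOLLOW(N) ≠ ∅: on such a lookahead the parser cannot decide between expanding α and letting N vanish via β.

Nullable non-terminals: B.
FIRST sets used below: FIRST(B) = { 'b', 'd', ε }, FIRST(F) = { 'b' }

B: nullable alternative(s) B → ε; FOLLOW(B) = { $, 'b', 'd' }
  B → ε: FIRST \ {ε} = { } — this is the only nullable alternative, skip
  B → B d d: FIRST \ {ε} = { 'b', 'd' } — overlaps FOLLOW(B) on { 'b', 'd' }: CONFLICT
  B → F b: FIRST \ {ε} = { 'b' } — overlaps FOLLOW(B) on { 'b' }: CONFLICT
  B → b: FIRST \ {ε} = { 'b' } — overlaps FOLLOW(B) on { 'b' }: CONFLICT

F, X have no nullable alternative, so no FIRST/FOLLOW check is needed there.

So the grammar has 3 FIRST/FOLLOW conflicts (marked CONFLICT above).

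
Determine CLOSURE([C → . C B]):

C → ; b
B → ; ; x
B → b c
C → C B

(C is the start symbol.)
{ [C → . ; b], [C → . C B] }

To compute CLOSURE, for each item [A → α.Bβ] where B is a non-terminal, add [B → .γ] for all productions B → γ; repeat for the newly added items until nothing changes.

Start with: [C → . C B]
  [C → . C B] has the dot before C: add [C → . ; b]
No further items can be added.

CLOSURE = { [C → . ; b], [C → . C B] }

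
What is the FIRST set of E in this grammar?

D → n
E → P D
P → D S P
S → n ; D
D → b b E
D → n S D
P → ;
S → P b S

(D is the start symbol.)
To compute FIRST(E), examine every production with E on the left-hand side, reading each right-hand side left to right until a non-nullable symbol is reached.

FIRST sets of the other non-terminals involved (by the same procedure, iterated to a fixed point):
  FIRST(P) = { ';', 'b', 'n' }

From E → P D:
  - P is a non-terminal: add FIRST(P) \ {ε} = { ';', 'b', 'n' }
    P is not nullable, so stop

Collecting: FIRST(E) = { ';', 'b', 'n' }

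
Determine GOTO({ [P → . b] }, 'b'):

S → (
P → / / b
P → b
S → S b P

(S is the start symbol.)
{ [P → b .] }

GOTO(I, 'b') = CLOSURE({ [A → αX.β] : [A → α.Xβ] ∈ I, X = 'b' })

Items with dot before 'b', with the dot advanced:
  [P → . b] → [P → b .]
Closure adds nothing (no advanced item has the dot before a non-terminal).

GOTO = { [P → b .] }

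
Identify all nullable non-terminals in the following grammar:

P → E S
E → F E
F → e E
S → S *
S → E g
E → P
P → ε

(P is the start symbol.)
A non-terminal is nullable if it can derive ε (the empty string): either it has an ε-production, or it has a production whose right-hand side consists entirely of nullable non-terminals.

ε-productions: P → ε
So P is immediately nullable.
E → P: every symbol on the right is nullable, so E is nullable too.
No further non-terminal can be added: every production for the remaining non-terminals contains a terminal or a non-nullable non-terminal.
Nullable = { 'E', 'P' }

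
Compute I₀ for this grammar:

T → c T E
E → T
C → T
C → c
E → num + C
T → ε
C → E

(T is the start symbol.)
{ [T → . c T E], [T → .], [T' → . T] }

First, augment the grammar with T' → T
I₀ = CLOSURE({ [T' → . T] }):
  [T' → . T] has the dot before T: add [T → . c T E], [T → .]
No further items can be added.

I₀ = { [T → . c T E], [T → .], [T' → . T] }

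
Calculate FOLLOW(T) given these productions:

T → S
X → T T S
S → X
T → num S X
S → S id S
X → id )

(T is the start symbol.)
{ $, 'id', 'num' }

T is the start symbol, so $ ∈ FOLLOW(T).
In X → T T S: T is followed by T S, add FIRST(T S) \ {ε} = { 'id', 'num' }
In X → T T S: T is followed by S, add FIRST(S) \ {ε} = { 'id', 'num' }

Taking the union: FOLLOW(T) = { $, 'id', 'num' }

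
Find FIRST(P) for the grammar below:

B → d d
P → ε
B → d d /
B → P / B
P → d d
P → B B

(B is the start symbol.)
{ '/', 'd', ε }

To compute FIRST(P), examine every production with P on the left-hand side, reading each right-hand side left to right until a non-nullable symbol is reached.

FIRST sets of the other non-terminals involved (by the same procedure, iterated to a fixed point):
  FIRST(B) = { '/', 'd' }

From P → ε:
  - ε-production, so ε ∈ FIRST(P)
From P → d d:
  - d is a terminal: add 'd' and stop
From P → B B:
  - B is a non-terminal: add FIRST(B) \ {ε} = { '/', 'd' }
    B is not nullable, so stop

Collecting: FIRST(P) = { '/', 'd', ε }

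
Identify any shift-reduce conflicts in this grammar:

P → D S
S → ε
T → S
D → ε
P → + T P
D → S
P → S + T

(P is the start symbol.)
Augment with P' → P and build the canonical LR(0) collection (I0 = CLOSURE({[P' → . P]}), then GOTO on every symbol after a dot until no new states appear). It has 11 states:
  I0: { [D → . S], [D → .], [P → . + T P], [P → . D S], [P → . S + T], [P' → . P], [S → .] }  — shift, 2 reduces
  I1: { [P → + . T P], [S → .], [T → . S] }  — reduce
  I2: { [P → D . S], [S → .] }  — reduce
  I3: { [P' → P .] }  — accept
  I4: { [D → S .], [P → S . + T] }  — shift, reduce
  I5: { [P → S + . T], [S → .], [T → . S] }  — reduce
  I6: { [T → S .] }  — reduce
  I7: { [P → S + T .] }  — reduce
  I8: { [P → D S .] }  — reduce
  I9: { [D → . S], [D → .], [P → + T . P], [P → . + T P], [P → . D S], [P → . S + T], [S → .] }  — shift, 2 reduces
  I10: { [P → + T P .] }  — reduce

I0 contains reduce items [D → .], [S → .] and shift item [P → . + T P] — shift-reduce conflict.
I4 contains reduce item [D → S .] and shift item [P → S . + T] — shift-reduce conflict.
I9 contains reduce items [D → .], [S → .] and shift item [P → . + T P] — shift-reduce conflict.

Answer: Yes — I0: [D → .] vs [P → . + T P]; I4: [D → S .] vs [P → S . + T]; I9: [D → .] vs [P → . + T P]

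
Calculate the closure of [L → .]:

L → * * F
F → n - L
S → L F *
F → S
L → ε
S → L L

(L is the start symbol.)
To compute CLOSURE, for each item [A → α.Bβ] where B is a non-terminal, add [B → .γ] for all productions B → γ; repeat for the newly added items until nothing changes.

Start with: [L → .]
The dot is at the end, so nothing is added.

CLOSURE = { [L → .] }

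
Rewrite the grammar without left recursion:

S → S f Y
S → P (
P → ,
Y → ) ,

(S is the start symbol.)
S → P ( S'
S' → f Y S'
S' → ε
P → ,
Y → ) ,

S is directly left-recursive. The standard transformation for
  A → A α₁ | ... | A α_m | β₁ | ... | β_n
is
  A  → β₁ A' | ... | β_n A'
  A' → α₁ A' | ... | α_m A' | ε

S → P ( becomes S → P ( S'
S → S f Y becomes S' → f Y S'
Add S' → ε

Productions for other non-terminals are unchanged:
  P → ,
  Y → ) ,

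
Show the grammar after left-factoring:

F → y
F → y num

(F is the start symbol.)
F → y F'
F' → ε
F' → num

Left-factoring transforms A → αβ₁ | αβ₂ into A → αA' and A' → β₁ | β₂
(α is the longest common prefix among the alternatives). Repeat until
no nonterminal has two alternatives with a common prefix.

Round 1: F has alternatives sharing prefix 'y'. Introduce F': F → y F'
  Add: F' → ε
  Add: F' → num

No remaining common prefixes — done.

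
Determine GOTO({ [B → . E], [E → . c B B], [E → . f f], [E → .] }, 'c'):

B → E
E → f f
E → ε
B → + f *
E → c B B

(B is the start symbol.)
{ [B → . + f *], [B → . E], [E → . c B B], [E → . f f], [E → .], [E → c . B B] }

GOTO(I, 'c') = CLOSURE({ [A → αX.β] : [A → α.Xβ] ∈ I, X = 'c' })

Items with dot before 'c', with the dot advanced:
  [E → . c B B] → [E → c . B B]
Closure of the advanced items:
  [E → c . B B] has the dot before B: add [B → . E], [B → . + f *]
  [B → . E] has the dot before E: add [E → . f f], [E → .], [E → . c B B]

GOTO = { [B → . + f *], [B → . E], [E → . c B B], [E → . f f], [E → .], [E → c . B B] }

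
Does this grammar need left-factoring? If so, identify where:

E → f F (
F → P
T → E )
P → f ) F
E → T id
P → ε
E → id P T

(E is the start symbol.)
No, left-factoring is not needed

Left-factoring is needed when two productions for the same non-terminal
share a common prefix on the right-hand side.

Productions for E:
  E → f F (
  E → T id
  E → id P T
Productions for P:
  P → f ) F
  P → ε

No common prefixes found.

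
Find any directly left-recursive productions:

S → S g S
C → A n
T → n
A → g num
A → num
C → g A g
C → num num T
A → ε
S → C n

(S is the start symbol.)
Yes, S is left-recursive

S → S g S: LEFT RECURSIVE (starts with S)
C → A n: starts with A
T → n: starts with n
A → g num: starts with g
A → num: starts with num
C → g A g: starts with g
C → num num T: starts with num
A → ε: starts with ε
S → C n: starts with C

The grammar has direct left recursion on: S.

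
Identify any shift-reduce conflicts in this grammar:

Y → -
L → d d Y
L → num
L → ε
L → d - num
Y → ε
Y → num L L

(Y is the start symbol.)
Yes — I0: [Y → .] vs [Y → . -]; I3: [L → .] vs [L → . d - num]; I4: [L → .] vs [L → . d - num]; I8: [Y → .] vs [Y → . -]

Augment with Y' → Y and build the canonical LR(0) collection (I0 = CLOSURE({[Y' → . Y]}), then GOTO on every symbol after a dot until no new states appear). It has 12 states:
  I0: { [Y → . -], [Y → . num L L], [Y → .], [Y' → . Y] }  — shift, reduce
  I1: { [Y → - .] }  — reduce
  I2: { [Y' → Y .] }  — accept
  I3: { [L → . d - num], [L → . d d Y], [L → . num], [L → .], [Y → num . L L] }  — shift, reduce
  I4: { [L → . d - num], [L → . d d Y], [L → . num], [L → .], [Y → num L . L] }  — shift, reduce
  I5: { [L → d . - num], [L → d . d Y] }  — shift
  I6: { [L → num .] }  — reduce
  I7: { [L → d - . num] }  — shift
  I8: { [L → d d . Y], [Y → . -], [Y → . num L L], [Y → .] }  — shift, reduce
  I9: { [L → d d Y .] }  — reduce
  I10: { [L → d - num .] }  — reduce
  I11: { [Y → num L L .] }  — reduce

I0 contains reduce item [Y → .] and shift items [Y → . -], [Y → . num L L] — shift-reduce conflict.
I3 contains reduce item [L → .] and shift items [L → . d - num], [L → . d d Y], [L → . num] — shift-reduce conflict.
I4 contains reduce item [L → .] and shift items [L → . d - num], [L → . d d Y], [L → . num] — shift-reduce conflict.
I8 contains reduce item [Y → .] and shift items [Y → . -], [Y → . num L L] — shift-reduce conflict.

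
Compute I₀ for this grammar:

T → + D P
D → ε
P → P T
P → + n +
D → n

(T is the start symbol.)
{ [T → . + D P], [T' → . T] }

First, augment the grammar with T' → T
I₀ = CLOSURE({ [T' → . T] }):
  [T' → . T] has the dot before T: add [T → . + D P]
No further items can be added.

I₀ = { [T → . + D P], [T' → . T] }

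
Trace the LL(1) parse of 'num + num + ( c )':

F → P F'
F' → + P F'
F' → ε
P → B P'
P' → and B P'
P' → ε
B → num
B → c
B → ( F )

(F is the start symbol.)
LL(1) parsing maintains a stack (initially the start symbol over $) and the input. At each step: if the stack top is a terminal, match it against the current input token; if it is a non-terminal N, replace it with the RHS of M[N, lookahead] (the unique production whose predict set contains the lookahead).

Stack is shown with the top on the left.

Stack              Input                Action
----------------------------------------------
F $                num + num + ( c ) $  output F → P F'
P F' $             num + num + ( c ) $  output P → B P'
B P' F' $          num + num + ( c ) $  output B → num
num P' F' $        num + num + ( c ) $  match 'num'
P' F' $            + num + ( c ) $      output P' → ε
F' $               + num + ( c ) $      output F' → + P F'
+ P F' $           + num + ( c ) $      match '+'
P F' $             num + ( c ) $        output P → B P'
B P' F' $          num + ( c ) $        output B → num
num P' F' $        num + ( c ) $        match 'num'
P' F' $            + ( c ) $            output P' → ε
F' $               + ( c ) $            output F' → + P F'
+ P F' $           + ( c ) $            match '+'
P F' $             ( c ) $              output P → B P'
B P' F' $          ( c ) $              output B → ( F )
( F ) P' F' $      ( c ) $              match '('
F ) P' F' $        c ) $                output F → P F'
P F' ) P' F' $     c ) $                output P → B P'
B P' F' ) P' F' $  c ) $                output B → c
c P' F' ) P' F' $  c ) $                match 'c'
P' F' ) P' F' $    ) $                  output P' → ε
F' ) P' F' $       ) $                  output F' → ε
) P' F' $          ) $                  match ')'
P' F' $            $                    output P' → ε
F' $               $                    output F' → ε
$                  $                    accept

The string is accepted.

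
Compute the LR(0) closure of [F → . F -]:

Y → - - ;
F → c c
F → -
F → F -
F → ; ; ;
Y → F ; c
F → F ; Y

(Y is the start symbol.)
{ [F → . -], [F → . ; ; ;], [F → . F -], [F → . F ; Y], [F → . c c] }

To compute CLOSURE, for each item [A → α.Bβ] where B is a non-terminal, add [B → .γ] for all productions B → γ; repeat for the newly added items until nothing changes.

Start with: [F → . F -]
  [F → . F -] has the dot before F: add [F → . c c], [F → . -], [F → . ; ; ;], [F → . F ; Y]
No further items can be added.

CLOSURE = { [F → . -], [F → . ; ; ;], [F → . F -], [F → . F ; Y], [F → . c c] }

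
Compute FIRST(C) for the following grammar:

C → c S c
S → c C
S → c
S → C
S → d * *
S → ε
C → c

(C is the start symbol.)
From C → c S c:
  - c is a terminal: add 'c' and stop
From C → c:
  - c is a terminal: add 'c' and stop

Collecting: FIRST(C) = { 'c' }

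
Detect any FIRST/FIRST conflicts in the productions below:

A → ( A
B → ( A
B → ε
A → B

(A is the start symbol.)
A FIRST/FIRST conflict occurs when two productions N → α and N → β for the same non-terminal have FIRST(α) ∩ FIRST(β) ≠ ∅ (with ε ∈ FIRST of a nullable right-hand side, so two nullable alternatives also conflict).

FIRST sets of the non-terminals at (or reachable through a nullable prefix from) the front of some alternative:
  FIRST(B) = { '(', ε }

Productions for A:
  A → ( A: FIRST = { '(' }
  A → B: FIRST = { '(', ε }
Productions for B:
  B → ( A: FIRST = { '(' }
  B → ε: FIRST = { ε }

Conflict for A: A → ( A and A → B
  Overlap: { '(' }

Answer: Yes. A → '(' A / A → B on { '(' }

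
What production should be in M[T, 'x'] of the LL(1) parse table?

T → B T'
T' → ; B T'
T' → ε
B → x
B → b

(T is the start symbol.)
To find M[T, 'x'], we find productions for T where 'x' is in the predict set (PREDICT(N → α) = (FIRST(α) \ {ε}) ∪ (FOLLOW(N) if α ⇒* ε)).

Relevant sets:
  FIRST(B) = { 'b', 'x' }

T → B T': PREDICT = { 'b', 'x' }
  'x' is in predict set, so this production goes in M[T, 'x']

M[T, 'x'] = T → B T'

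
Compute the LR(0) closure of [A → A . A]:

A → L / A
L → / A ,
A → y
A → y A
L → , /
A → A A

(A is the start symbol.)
{ [A → . A A], [A → . L / A], [A → . y A], [A → . y], [A → A . A], [L → . , /], [L → . / A ,] }

Start with: [A → A . A]
  [A → A . A] has the dot before A: add [A → . L / A], [A → . y], [A → . y A], [A → . A A]
  [A → . L / A] has the dot before L: add [L → . / A ,], [L → . , /]
No further items can be added.

CLOSURE = { [A → . A A], [A → . L / A], [A → . y A], [A → . y], [A → A . A], [L → . , /], [L → . / A ,] }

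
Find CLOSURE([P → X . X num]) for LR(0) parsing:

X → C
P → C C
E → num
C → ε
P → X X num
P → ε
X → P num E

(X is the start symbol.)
To compute CLOSURE, for each item [A → α.Bβ] where B is a non-terminal, add [B → .γ] for all productions B → γ; repeat for the newly added items until nothing changes.

Start with: [P → X . X num]
  [P → X . X num] has the dot before X: add [X → . C], [X → . P num E]
  [X → . C] has the dot before C: add [C → .]
  [X → . P num E] has the dot before P: add [P → . C C], [P → . X X num], [P → .]
No further items can be added.

CLOSURE = { [C → .], [P → . C C], [P → . X X num], [P → .], [P → X . X num], [X → . C], [X → . P num E] }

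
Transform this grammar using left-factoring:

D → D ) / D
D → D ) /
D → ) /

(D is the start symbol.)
Left-factoring transforms A → αβ₁ | αβ₂ into A → αA' and A' → β₁ | β₂
(α is the longest common prefix among the alternatives). Repeat until
no nonterminal has two alternatives with a common prefix.

Round 1: D has alternatives sharing prefix 'D ) /'. Introduce D': D → D ) / D'
  Add: D' → D
  Add: D' → ε

No remaining common prefixes — done.

Resulting grammar:
D → D ) / D'
D' → D
D' → ε
D → ) /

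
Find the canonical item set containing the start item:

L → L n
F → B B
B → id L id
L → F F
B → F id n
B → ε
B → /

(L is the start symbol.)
{ [B → . /], [B → . F id n], [B → . id L id], [B → .], [F → . B B], [L → . F F], [L → . L n], [L' → . L] }

First, augment the grammar with L' → L
I₀ = CLOSURE({ [L' → . L] }):
  [L' → . L] has the dot before L: add [L → . L n], [L → . F F]
  [L → . F F] has the dot before F: add [F → . B B]
  [F → . B B] has the dot before B: add [B → . id L id], [B → . F id n], [B → .], [B → . /]
No further items can be added.

I₀ = { [B → . /], [B → . F id n], [B → . id L id], [B → .], [F → . B B], [L → . F F], [L → . L n], [L' → . L] }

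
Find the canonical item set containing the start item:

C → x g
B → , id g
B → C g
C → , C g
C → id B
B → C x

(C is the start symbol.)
{ [C → . , C g], [C → . id B], [C → . x g], [C' → . C] }

First, augment the grammar with C' → C
I₀ = CLOSURE({ [C' → . C] }):
  [C' → . C] has the dot before C: add [C → . x g], [C → . , C g], [C → . id B]
No further items can be added.

I₀ = { [C → . , C g], [C → . id B], [C → . x g], [C' → . C] }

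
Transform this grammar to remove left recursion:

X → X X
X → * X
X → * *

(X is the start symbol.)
X is directly left-recursive. The standard transformation for
  A → A α₁ | ... | A α_m | β₁ | ... | β_n
is
  A  → β₁ A' | ... | β_n A'
  A' → α₁ A' | ... | α_m A' | ε

X → * X becomes X → * X X'
X → * * becomes X → * * X'
X → X X becomes X' → X X'
Add X' → ε

Resulting grammar:
X → * X X'
X → * * X'
X' → X X'
X' → ε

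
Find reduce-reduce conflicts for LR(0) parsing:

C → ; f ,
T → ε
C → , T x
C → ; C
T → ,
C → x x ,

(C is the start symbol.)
No reduce-reduce conflicts

A reduce-reduce conflict occurs when an LR(0) state has two complete items [A → α .] and [B → β .] — both call for a reduction, and with no lookahead the parser cannot choose between them.

Augment with C' → C and build the canonical LR(0) collection (I0 = CLOSURE({[C' → . C]}), then GOTO on every symbol after a dot until no new states appear). It has 13 states:
  I0: { [C → . , T x], [C → . ; C], [C → . ; f ,], [C → . x x ,], [C' → . C] }  — shift
  I1: { [C → , . T x], [T → . ,], [T → .] }  — shift, reduce
  I2: { [C → . , T x], [C → . ; C], [C → . ; f ,], [C → . x x ,], [C → ; . C], [C → ; . f ,] }  — shift
  I3: { [C' → C .] }  — accept
  I4: { [C → x . x ,] }  — shift
  I5: { [C → x x . ,] }  — shift
  I6: { [C → x x , .] }  — reduce
  I7: { [C → ; C .] }  — reduce
  I8: { [C → ; f . ,] }  — shift
  I9: { [C → ; f , .] }  — reduce
  I10: { [T → , .] }  — reduce
  I11: { [C → , T . x] }  — shift
  I12: { [C → , T x .] }  — reduce

No state contains more than one complete item.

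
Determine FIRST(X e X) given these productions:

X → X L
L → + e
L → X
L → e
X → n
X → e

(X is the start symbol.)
{ 'e', 'n' }

FIRST sets of the non-terminals involved (from the grammar, by fixed-point iteration):
  FIRST(X) = { 'e', 'n' }

To compute FIRST(X e X), process the symbols left to right:
Symbol X is a non-terminal. Add FIRST(X) \ {ε} = { 'e', 'n' }
X is not nullable (ε ∉ FIRST(X)), so stop here.
FIRST(X e X) = { 'e', 'n' }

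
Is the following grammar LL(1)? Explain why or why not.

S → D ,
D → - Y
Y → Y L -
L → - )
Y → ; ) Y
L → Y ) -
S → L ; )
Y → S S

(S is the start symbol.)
No. Predict set conflict for S: { '-' }

Relevant sets:
  FIRST(D) = { '-' }
  FIRST(L) = { '-', ';' }
  FIRST(Y) = { '-', ';' }
  FIRST(S) = { '-', ';' }

For S:
  PREDICT(S → D ',') = { '-' }
  PREDICT(S → L ';' ')') = { '-', ';' }
For Y:
  PREDICT(Y → Y L '-') = { '-', ';' }
  PREDICT(Y → ';' ')' Y) = { ';' }
  PREDICT(Y → S S) = { '-', ';' }
For L:
  PREDICT(L → '-' ')') = { '-' }
  PREDICT(L → Y ')' '-') = { '-', ';' }
D has a single production, so nothing to check there.

Conflict found: Predict set conflict for S: { '-' }
The grammar is NOT LL(1).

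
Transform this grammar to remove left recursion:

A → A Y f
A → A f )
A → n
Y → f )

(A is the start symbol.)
A is directly left-recursive. The standard transformation for
  A → A α₁ | ... | A α_m | β₁ | ... | β_n
is
  A  → β₁ A' | ... | β_n A'
  A' → α₁ A' | ... | α_m A' | ε

A → n becomes A → n A'
A → A Y f becomes A' → Y f A'
A → A f ) becomes A' → f ) A'
Add A' → ε

Productions for other non-terminals are unchanged:
  Y → f )

Resulting grammar:
A → n A'
A' → Y f A'
A' → f ) A'
A' → ε
Y → f )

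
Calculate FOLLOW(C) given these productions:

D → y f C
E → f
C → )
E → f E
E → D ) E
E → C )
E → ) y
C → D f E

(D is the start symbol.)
In D → y f C: C is at the end, add FOLLOW(D)
In E → C ): C is followed by ')', add FIRST(')') \ {ε} = { ')' }

The FOLLOW sets referred to above (computed the same way, to a fixed point):
  FOLLOW(D) = { $, ')', 'f' }

Taking the union: FOLLOW(C) = { $, ')', 'f' }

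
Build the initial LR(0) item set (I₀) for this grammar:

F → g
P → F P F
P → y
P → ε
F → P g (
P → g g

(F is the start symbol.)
First, augment the grammar with F' → F
I₀ = CLOSURE({ [F' → . F] }):
  [F' → . F] has the dot before F: add [F → . g], [F → . P g (]
  [F → . P g (] has the dot before P: add [P → . F P F], [P → . y], [P → .], [P → . g g]
No further items can be added.

I₀ = { [F → . P g (], [F → . g], [F' → . F], [P → . F P F], [P → . g g], [P → . y], [P → .] }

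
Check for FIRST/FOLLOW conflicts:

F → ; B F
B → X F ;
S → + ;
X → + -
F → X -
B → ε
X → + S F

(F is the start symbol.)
A FIRST/FOLLOW conflict occurs when a non-terminal N has a nullable alternative N → β (β ⇒* ε) and another alternative N → α with FIRST(α) ∩ FOLLOW(N) ≠ ∅: on such a lookahead the parser cannot decide between expanding α and letting N vanish via β.

Nullable non-terminals: B.
FIRST sets used below: FIRST(X) = { '+' }

B: nullable alternative(s) B → ε; FOLLOW(B) = { '+', ';' }
  B → X F ;: FIRST \ {ε} = { '+' } — overlaps FOLLOW(B) on { '+' }: CONFLICT
  B → ε: FIRST \ {ε} = { } — this is the only nullable alternative, skip

F, S, X have no nullable alternative, so no FIRST/FOLLOW check is needed there.

So the grammar has 1 FIRST/FOLLOW conflict (marked CONFLICT above).

Answer: Yes. B → X F ';' with FOLLOW(B) on { '+' }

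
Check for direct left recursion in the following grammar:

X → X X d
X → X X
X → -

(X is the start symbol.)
Direct left recursion occurs when N → N α for some non-terminal N (the right-hand side begins with the left-hand side itself).

X → X X d: LEFT RECURSIVE (starts with X)
X → X X: LEFT RECURSIVE (starts with X)
X → -: starts with '-'

The grammar has direct left recursion on: X.

Answer: Yes, X is left-recursive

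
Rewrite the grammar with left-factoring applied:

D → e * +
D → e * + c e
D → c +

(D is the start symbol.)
Left-factoring transforms A → αβ₁ | αβ₂ into A → αA' and A' → β₁ | β₂
(α is the longest common prefix among the alternatives). Repeat until
no nonterminal has two alternatives with a common prefix.

Round 1: D has alternatives sharing prefix 'e * +'. Introduce D': D → e * + D'
  Add: D' → ε
  Add: D' → c e

No remaining common prefixes — done.

Resulting grammar:
D → e * + D'
D' → ε
D' → c e
D → c +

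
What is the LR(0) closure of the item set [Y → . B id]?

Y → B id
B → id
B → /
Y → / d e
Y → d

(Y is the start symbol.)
{ [B → . /], [B → . id], [Y → . B id] }

Start with: [Y → . B id]
  [Y → . B id] has the dot before B: add [B → . id], [B → . /]
No further items can be added.

CLOSURE = { [B → . /], [B → . id], [Y → . B id] }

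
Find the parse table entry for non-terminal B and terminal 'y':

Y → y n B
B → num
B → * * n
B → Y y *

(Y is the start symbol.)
To find M[B, 'y'], we find productions for B where 'y' is in the predict set (PREDICT(N → α) = (FIRST(α) \ {ε}) ∪ (FOLLOW(N) if α ⇒* ε)).

Relevant sets:
  FIRST(Y) = { 'y' }

B → num: PREDICT = { 'num' }
B → * * n: PREDICT = { '*' }
B → Y y *: PREDICT = { 'y' }
  'y' is in predict set, so this production goes in M[B, 'y']

M[B, 'y'] = B → Y y *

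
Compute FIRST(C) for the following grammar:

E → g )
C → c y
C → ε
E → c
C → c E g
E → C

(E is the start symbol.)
{ 'c', ε }

From C → c y:
  - c is a terminal: add 'c' and stop
From C → ε:
  - ε-production, so ε ∈ FIRST(C)
From C → c E g:
  - c is a terminal: add 'c' and stop

Collecting: FIRST(C) = { 'c', ε }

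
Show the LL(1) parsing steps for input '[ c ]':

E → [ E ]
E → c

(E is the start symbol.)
LL(1) parsing maintains a stack (initially the start symbol over $) and the input. At each step: if the stack top is a terminal, match it against the current input token; if it is a non-terminal N, replace it with the RHS of M[N, lookahead] (the unique production whose predict set contains the lookahead).

Stack is shown with the top on the left.

Stack    Input    Action
------------------------
E $      [ c ] $  output E → [ E ]
[ E ] $  [ c ] $  match '['
E ] $    c ] $    output E → c
c ] $    c ] $    match 'c'
] $      ] $      match ']'
$        $        accept

The string is accepted.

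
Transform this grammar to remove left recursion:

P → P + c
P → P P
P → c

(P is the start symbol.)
P is directly left-recursive. The standard transformation for
  A → A α₁ | ... | A α_m | β₁ | ... | β_n
is
  A  → β₁ A' | ... | β_n A'
  A' → α₁ A' | ... | α_m A' | ε

P → c becomes P → c P'
P → P + c becomes P' → + c P'
P → P P becomes P' → P P'
Add P' → ε

Resulting grammar:
P → c P'
P' → + c P'
P' → P P'
P' → ε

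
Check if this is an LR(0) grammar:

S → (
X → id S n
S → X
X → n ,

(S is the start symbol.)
Yes, the grammar is LR(0)

A grammar is LR(0) if no state in the canonical LR(0) collection has:
  - both a shift item (dot before a terminal) and a complete item (shift-reduce conflict), or
  - two or more complete items (reduce-reduce conflict; the accept item [S' → S .] counts as a complete item here).

Augment with S' → S and build the canonical LR(0) collection (I0 = CLOSURE({[S' → . S]}), then GOTO on every symbol after a dot until no new states appear). It has 9 states:
  I0: { [S → . (], [S → . X], [S' → . S], [X → . id S n], [X → . n ,] }  — shift
  I1: { [S → ( .] }  — reduce
  I2: { [S' → S .] }  — accept
  I3: { [S → X .] }  — reduce
  I4: { [S → . (], [S → . X], [X → . id S n], [X → . n ,], [X → id . S n] }  — shift
  I5: { [X → n . ,] }  — shift
  I6: { [X → n , .] }  — reduce
  I7: { [X → id S . n] }  — shift
  I8: { [X → id S n .] }  — reduce

Every state is either a pure shift/goto state or contains exactly one complete item and nothing to shift — no conflicts. The grammar is LR(0).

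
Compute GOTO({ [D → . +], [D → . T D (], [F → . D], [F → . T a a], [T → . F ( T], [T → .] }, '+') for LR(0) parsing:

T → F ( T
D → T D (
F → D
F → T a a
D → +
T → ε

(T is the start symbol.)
GOTO(I, '+') = CLOSURE({ [A → αX.β] : [A → α.Xβ] ∈ I, X = '+' })

Items with dot before '+', with the dot advanced:
  [D → . +] → [D → + .]
Closure adds nothing (no advanced item has the dot before a non-terminal).

GOTO = { [D → + .] }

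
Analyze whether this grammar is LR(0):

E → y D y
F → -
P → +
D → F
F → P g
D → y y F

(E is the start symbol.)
Augment with E' → E and build the canonical LR(0) collection (I0 = CLOSURE({[E' → . E]}), then GOTO on every symbol after a dot until no new states appear). It has 13 states:
  I0: { [E → . y D y], [E' → . E] }  — shift
  I1: { [E' → E .] }  — accept
  I2: { [D → . F], [D → . y y F], [E → y . D y], [F → . -], [F → . P g], [P → . +] }  — shift
  I3: { [P → + .] }  — reduce
  I4: { [F → - .] }  — reduce
  I5: { [E → y D . y] }  — shift
  I6: { [D → F .] }  — reduce
  I7: { [F → P . g] }  — shift
  I8: { [D → y . y F] }  — shift
  I9: { [D → y y . F], [F → . -], [F → . P g], [P → . +] }  — shift
  I10: { [D → y y F .] }  — reduce
  I11: { [F → P g .] }  — reduce
  I12: { [E → y D y .] }  — reduce

Every state is either a pure shift/goto state or contains exactly one complete item and nothing to shift — no conflicts. The grammar is LR(0).

Answer: Yes, the grammar is LR(0)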